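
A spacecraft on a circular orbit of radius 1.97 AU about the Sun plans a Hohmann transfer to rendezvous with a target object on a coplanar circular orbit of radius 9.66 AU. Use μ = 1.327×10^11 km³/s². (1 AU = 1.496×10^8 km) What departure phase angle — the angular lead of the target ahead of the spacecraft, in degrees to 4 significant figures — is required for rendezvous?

In km: r₁ = 1.97 × 1.496×10^8 = 2.94712×10^8 km; r₂ = 9.66 × 1.496×10^8 = 1.445136×10^9 km.
Semi-major axis of the transfer orbit: a_t = (2.94712×10^8 + 1.445136×10^9)/2 = 8.69924×10^8 km.
Transfer time t = π√(a_t³/μ) = 2.2128×10^8 s.
The target's mean motion on its circular orbit is ω₂ = √(μ/r₂³) = 6.6309×10^-9 rad/s.
Angle swept by the target during transfer: ω₂·t = 1.4673 rad = 84.07°.
The spacecraft traverses 180° on the transfer ellipse, so the target must lead by 180° − 84.07° = 95.93°.

φ = 95.93°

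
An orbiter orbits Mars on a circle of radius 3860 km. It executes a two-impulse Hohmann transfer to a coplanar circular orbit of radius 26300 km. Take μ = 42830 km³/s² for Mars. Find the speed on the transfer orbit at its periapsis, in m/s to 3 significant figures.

v = 4400 m/s

Transfer-ellipse semi-major axis a_t = (r₁ + r₂)/2 = (3860 + 26300)/2 = 15080 km.
At periapsis, r = 3860 km.
From the vis-viva equation, v = √[μ(2/r − 1/a_t)] = 4.399 km/s.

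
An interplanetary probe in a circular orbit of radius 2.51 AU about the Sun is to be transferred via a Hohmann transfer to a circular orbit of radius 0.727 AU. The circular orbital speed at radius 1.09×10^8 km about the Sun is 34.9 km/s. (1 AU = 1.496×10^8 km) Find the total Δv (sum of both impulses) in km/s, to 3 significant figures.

Δv = 14.8 km/s

From the circular-orbit relation v² = μ/r at r = 1.09×10^8 km: μ = v²r = (34.9)² × 1.09×10^8 = 1.32763×10^11 km³/s².
In km: r₁ = 2.51 × 1.496×10^8 = 3.75496×10^8 km; r₂ = 0.727 × 1.496×10^8 = 1.087592×10^8 km.
Semi-major axis of the transfer orbit: a_t = (3.75496×10^8 + 1.087592×10^8)/2 = 2.421276×10^8 km.
At r₁ the circular-orbit speed is v₁ = √(μ/r₁) = 18.803 km/s.
Transfer-orbit speed at r₁ (vis-viva): v_a = √[μ(2/r₁ − 1/a_t)] = 12.602 km/s.
First burn Δv₁ = |v_a − v₁| = 6.201 km/s.
At r₂, v₂ = √(μ/r₂) = 34.939 km/s.
Transfer-orbit speed at r₂: v_p = √[μ(2/r₂ − 1/a_t)] = 43.510 km/s.
Second burn Δv₂ = |v₂ − v_p| = 8.571 km/s.
Total Δv = Δv₁ + Δv₂ = 14.77 km/s.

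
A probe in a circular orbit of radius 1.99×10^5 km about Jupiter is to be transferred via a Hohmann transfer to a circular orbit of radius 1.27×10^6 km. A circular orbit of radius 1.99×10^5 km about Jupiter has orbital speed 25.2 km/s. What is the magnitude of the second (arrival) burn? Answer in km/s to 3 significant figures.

From the circular-orbit relation v² = μ/r at r = 1.99×10^5 km: μ = v²r = (25.2)² × 1.99×10^5 = 1.26373×10^8 km³/s².
Transfer-ellipse semi-major axis a_t = (r₁ + r₂)/2 = (1.990×10^5 + 1.270×10^6)/2 = 7.345×10^5 km.
On the circular orbit at r = 1.270×10^6 km, v_c = √(μ/r) = 9.975 km/s.
Vis-viva on the transfer ellipse at r = 1.270×10^6 km gives v_t = √[μ(2/r − 1/a_t)] = 5.192 km/s.
Δv₂ = |v_t − v_c| = |5.192 − 9.975| = 4.783 km/s.

Δv₂ = 4.78 km/s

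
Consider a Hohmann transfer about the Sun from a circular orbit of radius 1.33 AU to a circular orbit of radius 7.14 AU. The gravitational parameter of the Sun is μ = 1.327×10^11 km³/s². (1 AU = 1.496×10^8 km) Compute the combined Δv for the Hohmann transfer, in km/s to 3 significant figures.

Δv = 12.6 km/s

In km: r₁ = 1.33 × 1.496×10^8 = 1.98968×10^8 km; r₂ = 7.14 × 1.496×10^8 = 1.068144×10^9 km.
Transfer-ellipse semi-major axis a_t = (r₁ + r₂)/2 = (1.98968×10^8 + 1.068144×10^9)/2 = 6.33556×10^8 km.
At r₁ the circular-orbit speed is v₁ = √(μ/r₁) = 25.8252 km/s.
On the transfer ellipse at r₁, v² = μ(2/r − 1/a) gives v_p = √[μ(2/r₁ − 1/a_t)] = 33.5325 km/s.
First burn Δv₁ = |v_p − v₁| = 7.707 km/s.
Circular speed at r₂: v₂ = √(μ/r₂) = 11.146 km/s.
Transfer-orbit speed at r₂: v_a = √[μ(2/r₂ − 1/a_t)] = 6.2463 km/s.
Second burn Δv₂ = |v₂ − v_a| = 4.900 km/s.
Δv = Δv₁ + Δv₂ = 7.707 + 4.900 = 12.61 km/s.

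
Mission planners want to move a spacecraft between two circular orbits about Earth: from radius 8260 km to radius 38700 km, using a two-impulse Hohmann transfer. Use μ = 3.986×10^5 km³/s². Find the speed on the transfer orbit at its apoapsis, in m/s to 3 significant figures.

Semi-major axis of the transfer orbit: a_t = (8260 + 38700)/2 = 23480 km.
At apoapsis, r = 38700 km.
From the vis-viva equation, v = √[μ(2/r − 1/a_t)] = 1.904 km/s.

v = 1900 m/s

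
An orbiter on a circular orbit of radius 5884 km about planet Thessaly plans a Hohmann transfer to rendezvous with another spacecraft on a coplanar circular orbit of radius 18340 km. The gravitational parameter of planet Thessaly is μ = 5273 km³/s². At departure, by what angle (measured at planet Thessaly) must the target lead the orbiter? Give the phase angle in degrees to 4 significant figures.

φ = 83.40°

Semi-major axis of the transfer orbit: a_t = (5884 + 18340)/2 = 12112 km.
The half-period of the transfer ellipse is t = π√(a_t³/μ) = 57670 s.
The target's mean motion on its circular orbit is ω₂ = √(μ/r₂³) = 2.924×10^-5 rad/s.
Angle swept by the target during transfer: ω₂·t = 1.686 rad = 96.60°.
The orbiter traverses 180° on the transfer ellipse, so the target must lead by 180° − 96.60° = 83.40°.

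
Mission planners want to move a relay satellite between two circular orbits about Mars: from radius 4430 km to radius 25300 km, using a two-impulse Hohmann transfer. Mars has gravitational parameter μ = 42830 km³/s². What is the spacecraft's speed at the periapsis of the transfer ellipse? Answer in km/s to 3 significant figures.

The Hohmann ellipse has a_t = (r₁ + r₂)/2 = 14865 km.
At periapsis, r = 4430 km.
Applying v² = μ(2/r − 1/a_t): v = 4.056 km/s.

v = 4.06 km/s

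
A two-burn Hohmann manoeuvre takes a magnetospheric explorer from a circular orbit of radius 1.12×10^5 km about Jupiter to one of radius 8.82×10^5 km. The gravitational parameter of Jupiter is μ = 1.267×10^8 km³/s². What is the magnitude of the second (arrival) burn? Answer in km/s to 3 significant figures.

Δv₂ = 6.30 km/s

The Hohmann ellipse has a_t = (r₁ + r₂)/2 = 4.970×10^5 km.
Circular speed at r = 8.820×10^5 km: v_c = √(μ/r) = 11.9854 km/s.
Vis-viva on the transfer ellipse at r = 8.820×10^5 km gives v_t = √[μ(2/r − 1/a_t)] = 5.68964 km/s.
Δv₂ = |v_t − v_c| = |5.68964 − 11.9854| = 6.296 km/s.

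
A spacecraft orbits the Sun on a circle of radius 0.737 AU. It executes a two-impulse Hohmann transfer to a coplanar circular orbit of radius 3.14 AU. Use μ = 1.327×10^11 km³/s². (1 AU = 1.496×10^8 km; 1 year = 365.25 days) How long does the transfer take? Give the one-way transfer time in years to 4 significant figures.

In km: r₁ = 0.737 × 1.496×10^8 = 1.102552×10^8 km; r₂ = 3.14 × 1.496×10^8 = 4.69744×10^8 km.
Transfer-ellipse semi-major axis a_t = (r₁ + r₂)/2 = (1.102552×10^8 + 4.69744×10^8)/2 = 2.899996×10^8 km.
Transfer time t = π√(a_t³/μ) = π√((2.899996×10^8)³ / 1.327×10^11) = 4.259×10^7 s.
Converting: 4.259×10^7 s ÷ 3.15576×10^7 s/year (365.25 × 86400) = 1.350 years.

t = 1.350 years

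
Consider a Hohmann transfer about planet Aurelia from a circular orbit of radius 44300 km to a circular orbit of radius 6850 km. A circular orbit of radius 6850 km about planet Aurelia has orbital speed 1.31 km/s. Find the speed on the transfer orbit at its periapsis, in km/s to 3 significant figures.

v = 1.72 km/s

From the circular-orbit relation v² = μ/r at r = 6850 km: μ = v²r = (1.31)² × 6850 = 11755.3 km³/s².
The Hohmann ellipse has a_t = (r₁ + r₂)/2 = 25575 km.
At periapsis, r = 6850 km.
Applying v² = μ(2/r − 1/a_t): v = 1.724 km/s.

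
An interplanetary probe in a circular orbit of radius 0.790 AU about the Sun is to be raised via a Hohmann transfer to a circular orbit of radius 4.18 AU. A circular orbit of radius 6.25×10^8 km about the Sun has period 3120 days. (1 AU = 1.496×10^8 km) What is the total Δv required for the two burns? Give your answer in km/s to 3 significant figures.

From Kepler's third law T² = 4π²r³/μ at r = 6.25×10^8 km, T = 3120 days = 3120 × 86400 s = 2.69568×10^8 s: μ = 4π²r³/T² = 1.32637×10^11 km³/s².
In km: r₁ = 0.790 × 1.496×10^8 = 1.18184×10^8 km; r₂ = 4.18 × 1.496×10^8 = 6.25328×10^8 km.
The Hohmann ellipse has a_t = (r₁ + r₂)/2 = 3.71756×10^8 km.
At r₁ the circular-orbit speed is v₁ = √(μ/r₁) = 33.501 km/s.
Transfer-orbit speed at r₁ (vis-viva): v_p = √[μ(2/r₁ − 1/a_t)] = 43.449 km/s.
First burn Δv₁ = |v_p − v₁| = 9.948 km/s.
At r₂, v₂ = √(μ/r₂) = 14.564 km/s.
Transfer-orbit speed at r₂: v_a = √[μ(2/r₂ − 1/a_t)] = 8.2116 km/s.
Second burn Δv₂ = |v₂ − v_a| = 6.352 km/s.
Δv = Δv₁ + Δv₂ = 9.948 + 6.352 = 16.30 km/s.

Δv = 16.3 km/s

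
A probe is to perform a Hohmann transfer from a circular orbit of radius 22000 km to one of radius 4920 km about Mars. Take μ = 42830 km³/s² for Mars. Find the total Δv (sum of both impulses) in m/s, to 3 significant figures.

Δv = 1370 m/s

Transfer-ellipse semi-major axis a_t = (r₁ + r₂)/2 = (22000 + 4920)/2 = 13460 km.
At r₁ the circular-orbit speed is v₁ = √(μ/r₁) = 1.3953 km/s.
Transfer-orbit speed at r₁ (vis-viva equation): v_a = √[μ(2/r₁ − 1/a_t)] = 0.84357 km/s.
First burn Δv₁ = |v_a − v₁| = 0.5517 km/s.
At r₂, v₂ = √(μ/r₂) = 2.9505 km/s.
Transfer-orbit speed at r₂: v_p = √[μ(2/r₂ − 1/a_t)] = 3.7721 km/s.
Second burn Δv₂ = |v₂ − v_p| = 0.8216 km/s.
Total Δv = Δv₁ + Δv₂ = 1.373 km/s.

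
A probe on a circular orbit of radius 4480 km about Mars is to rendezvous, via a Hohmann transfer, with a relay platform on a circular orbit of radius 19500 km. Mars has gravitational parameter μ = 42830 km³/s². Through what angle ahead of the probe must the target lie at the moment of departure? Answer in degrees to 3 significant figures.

φ = 93.2°

Semi-major axis of the transfer orbit: a_t = (4480 + 19500)/2 = 11990 km.
Transfer time t = π√(a_t³/μ) = 19930 s.
The target's mean motion on its circular orbit is ω₂ = √(μ/r₂³) = 7.600×10^-5 rad/s.
Angle swept by the target during transfer: ω₂·t = 1.5147 rad = 86.79°.
The probe traverses 180° on the transfer ellipse, so the target must lead by 180° − 86.79° = 93.2°.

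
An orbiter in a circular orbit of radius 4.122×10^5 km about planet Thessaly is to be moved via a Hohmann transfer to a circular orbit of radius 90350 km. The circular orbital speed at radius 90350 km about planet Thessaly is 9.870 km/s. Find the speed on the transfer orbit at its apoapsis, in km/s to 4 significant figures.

From the circular-orbit relation v² = μ/r at r = 90350 km: μ = v²r = (9.870)² × 90350 = 8.80162×10^6 km³/s².
Transfer-ellipse semi-major axis a_t = (r₁ + r₂)/2 = (4.122×10^5 + 90350)/2 = 2.51275×10^5 km.
At apoapsis, r = 4.122×10^5 km.
Vis-viva: v = √[μ(2/r − 1/a_t)] = √[8.80162×10^6 × (2/4.122×10^5 − 1/2.51275×10^5)] = 2.771 km/s.

v = 2.771 km/s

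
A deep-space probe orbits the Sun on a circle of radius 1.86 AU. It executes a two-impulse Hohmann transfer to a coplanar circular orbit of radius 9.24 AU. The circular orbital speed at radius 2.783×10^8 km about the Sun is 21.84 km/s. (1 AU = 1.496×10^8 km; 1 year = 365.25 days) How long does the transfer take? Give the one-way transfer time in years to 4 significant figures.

t = 6.537 years

From the circular-orbit relation v² = μ/r at r = 2.783×10^8 km: μ = v²r = (21.84)² × 2.783×10^8 = 1.32745×10^11 km³/s².
In km: r₁ = 1.86 × 1.496×10^8 = 2.78256×10^8 km; r₂ = 9.24 × 1.496×10^8 = 1.382304×10^9 km.
Semi-major axis of the transfer orbit: a_t = (2.78256×10^8 + 1.382304×10^9)/2 = 8.3028×10^8 km.
Half the transfer-orbit period gives t = π√(a_t³/μ) = 2.063×10^8 s.
Converting: 2.063×10^8 s ÷ 3.15576×10^7 s/year (365.25 × 86400) = 6.537 years.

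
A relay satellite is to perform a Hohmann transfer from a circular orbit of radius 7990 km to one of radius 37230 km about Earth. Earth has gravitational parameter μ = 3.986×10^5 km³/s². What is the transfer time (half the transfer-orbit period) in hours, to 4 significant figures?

Semi-major axis of the transfer orbit: a_t = (7990 + 37230)/2 = 22610 km.
Half the transfer-orbit period gives t = π√(a_t³/μ) = 16917 s.
Converting: 16917 s ÷ 3600 s/hour = 4.699 hours.

t = 4.699 hours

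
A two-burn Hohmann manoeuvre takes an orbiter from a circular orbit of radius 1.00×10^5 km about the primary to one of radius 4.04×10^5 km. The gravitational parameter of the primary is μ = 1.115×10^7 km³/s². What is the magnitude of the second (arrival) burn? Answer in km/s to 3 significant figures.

Semi-major axis of the transfer orbit: a_t = (1.000×10^5 + 4.040×10^5)/2 = 2.520×10^5 km.
Circular speed at r = 4.040×10^5 km: v_c = √(μ/r) = 5.253 km/s.
Transfer-orbit speed at the same r (vis-viva, a = a_t): v_t = √[μ(2/r − 1/a_t)] = 3.309 km/s.
Δv₂ = |v_t − v_c| = |3.309 − 5.253| = 1.944 km/s.

Δv₂ = 1.94 km/s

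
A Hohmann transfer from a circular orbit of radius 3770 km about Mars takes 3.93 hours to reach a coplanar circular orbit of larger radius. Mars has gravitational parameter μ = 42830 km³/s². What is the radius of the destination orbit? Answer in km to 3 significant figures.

Transfer time t = 3.93 hours = 14148 s, and t = π√(a_t³/μ).
So a_t = (μ t²/π²)^(1/3) = (42830 × (14148)² / π²)^(1/3) = 9541.4 km.
Since a_t = (r₁ + r₂)/2, r₂ = 2a_t − r₁ = 2×9541.4 − 3770 = 15312.8 km.

r₂ = 15300 km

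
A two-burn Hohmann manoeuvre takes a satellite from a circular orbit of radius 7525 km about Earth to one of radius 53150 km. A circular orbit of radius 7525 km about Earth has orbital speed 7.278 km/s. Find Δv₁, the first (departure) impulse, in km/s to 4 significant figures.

From the circular-orbit relation v² = μ/r at r = 7525 km: μ = v²r = (7.278)² × 7525 = 3.98594×10^5 km³/s².
Transfer-ellipse semi-major axis a_t = (r₁ + r₂)/2 = (7525 + 53150)/2 = 30337.5 km.
On the circular orbit at r = 7525 km, v_c = √(μ/r) = 7.278 km/s.
Vis-viva on the transfer ellipse at r = 7525 km gives v_t = √[μ(2/r − 1/a_t)] = 9.633 km/s.
Δv₁ = |v_t − v_c| = |9.633 − 7.278| = 2.355 km/s.

Δv₁ = 2.355 km/s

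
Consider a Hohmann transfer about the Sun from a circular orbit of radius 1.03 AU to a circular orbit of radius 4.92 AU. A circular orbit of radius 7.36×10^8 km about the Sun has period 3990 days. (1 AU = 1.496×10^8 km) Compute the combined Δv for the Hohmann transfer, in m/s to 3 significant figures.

From Kepler's third law T² = 4π²r³/μ at r = 7.36×10^8 km, T = 3990 days = 3990 × 86400 s = 3.44736×10^8 s: μ = 4π²r³/T² = 1.32440×10^11 km³/s².
In km: r₁ = 1.03 × 1.496×10^8 = 1.54088×10^8 km; r₂ = 4.92 × 1.496×10^8 = 7.36032×10^8 km.
The Hohmann ellipse has a_t = (r₁ + r₂)/2 = 4.4506×10^8 km.
Circular speed at r₁: v₁ = √(μ/r₁) = √(1.32440×10^11/1.54088×10^8) = 29.317 km/s.
On the transfer ellipse at r₁, vis-viva gives v_p = √[μ(2/r₁ − 1/a_t)] = 37.702 km/s.
First burn Δv₁ = |v_p − v₁| = 8.385 km/s.
At r₂, v₂ = √(μ/r₂) = 13.414 km/s.
Transfer-orbit speed at r₂: v_a = √[μ(2/r₂ − 1/a_t)] = 7.8929 km/s.
Second burn Δv₂ = |v₂ − v_a| = 5.521 km/s.
Total Δv = Δv₁ + Δv₂ = 13.91 km/s.

Δv = 13900 m/s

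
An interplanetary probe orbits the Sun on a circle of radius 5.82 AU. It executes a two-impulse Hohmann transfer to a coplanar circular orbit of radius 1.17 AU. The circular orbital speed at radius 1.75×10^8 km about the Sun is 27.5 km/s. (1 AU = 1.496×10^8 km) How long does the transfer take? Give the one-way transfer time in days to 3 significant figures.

t = 1190 days

From the circular-orbit relation v² = μ/r at r = 1.75×10^8 km: μ = v²r = (27.5)² × 1.75×10^8 = 1.32344×10^11 km³/s².
In km: r₁ = 5.82 × 1.496×10^8 = 8.70672×10^8 km; r₂ = 1.17 × 1.496×10^8 = 1.75032×10^8 km.
Transfer-ellipse semi-major axis a_t = (r₁ + r₂)/2 = (8.70672×10^8 + 1.75032×10^8)/2 = 5.22852×10^8 km.
Half the transfer-orbit period gives t = π√(a_t³/μ) = 1.032×10^8 s.
Converting: 1.032×10^8 s ÷ 86400 s/day = 1190 days.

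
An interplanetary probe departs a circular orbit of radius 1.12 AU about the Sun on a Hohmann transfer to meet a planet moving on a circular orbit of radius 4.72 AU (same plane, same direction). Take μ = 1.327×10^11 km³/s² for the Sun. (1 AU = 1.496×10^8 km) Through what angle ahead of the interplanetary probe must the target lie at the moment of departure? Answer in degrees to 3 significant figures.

In km: r₁ = 1.12 × 1.496×10^8 = 1.67552×10^8 km; r₂ = 4.72 × 1.496×10^8 = 7.06112×10^8 km.
Semi-major axis of the transfer orbit: a_t = (1.67552×10^8 + 7.06112×10^8)/2 = 4.36832×10^8 km.
The half-period of the transfer ellipse is t = π√(a_t³/μ) = 7.87383×10^7 s.
Target angular speed ω₂ = √(μ/r₂³) = 1.94144×10^-8 rad/s.
Angle swept by the target during transfer: ω₂·t = 1.5287 rad = 87.59°.
Arrival is 180° from departure on the ellipse, so φ = 180° − 87.59° = 92.4°.

φ = 92.4°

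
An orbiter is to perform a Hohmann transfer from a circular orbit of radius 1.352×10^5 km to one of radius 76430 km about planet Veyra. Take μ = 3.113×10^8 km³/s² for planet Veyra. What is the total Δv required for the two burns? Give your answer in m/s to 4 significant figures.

Δv = 15520 m/s

The Hohmann ellipse has a_t = (r₁ + r₂)/2 = 1.05815×10^5 km.
Circular speed at r₁: v₁ = √(μ/r₁) = √(3.113×10^8/1.352×10^5) = 47.9845 km/s.
On the transfer ellipse at r₁, v² = μ(2/r − 1/a) gives v_a = √[μ(2/r₁ − 1/a_t)] = 40.7812 km/s.
First burn Δv₁ = |v_a − v₁| = 7.203 km/s.
At r₂, v₂ = √(μ/r₂) = 63.820 km/s.
Transfer-orbit speed at r₂: v_p = √[μ(2/r₂ − 1/a_t)] = 72.139 km/s.
Second burn Δv₂ = |v₂ − v_p| = 8.319 km/s.
Δv = Δv₁ + Δv₂ = 7.203 + 8.319 = 15.52 km/s.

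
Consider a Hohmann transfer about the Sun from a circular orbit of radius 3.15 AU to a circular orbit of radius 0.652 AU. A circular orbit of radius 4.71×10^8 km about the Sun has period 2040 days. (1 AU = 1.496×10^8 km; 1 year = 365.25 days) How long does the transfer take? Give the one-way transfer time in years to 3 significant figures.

t = 1.31 years

From Kepler's third law T² = 4π²r³/μ at r = 4.71×10^8 km, T = 2040 days = 2040 × 86400 s = 1.76256×10^8 s: μ = 4π²r³/T² = 1.32781×10^11 km³/s².
In km: r₁ = 3.15 × 1.496×10^8 = 4.7124×10^8 km; r₂ = 0.652 × 1.496×10^8 = 9.75392×10^7 km.
Semi-major axis of the transfer orbit: a_t = (4.7124×10^8 + 9.75392×10^7)/2 = 2.843896×10^8 km.
Transfer time t = π√(a_t³/μ) = π√((2.843896×10^8)³ / 1.32781×10^11) = 4.135×10^7 s.
Converting: 4.135×10^7 s ÷ 3.15576×10^7 s/year (365.25 × 86400) = 1.31 years.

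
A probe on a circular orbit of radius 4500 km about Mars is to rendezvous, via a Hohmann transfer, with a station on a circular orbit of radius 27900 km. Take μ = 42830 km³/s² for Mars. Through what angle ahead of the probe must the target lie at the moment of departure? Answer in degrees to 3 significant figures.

The Hohmann ellipse has a_t = (r₁ + r₂)/2 = 16200 km.
Transfer time t = π√(a_t³/μ) = 31300 s.
Target angular speed ω₂ = √(μ/r₂³) = 4.441×10^-5 rad/s.
Angle swept by the target during transfer: ω₂·t = 1.390 rad = 79.64°.
The probe traverses 180° on the transfer ellipse, so the target must lead by 180° − 79.64° = 100°.

φ = 100°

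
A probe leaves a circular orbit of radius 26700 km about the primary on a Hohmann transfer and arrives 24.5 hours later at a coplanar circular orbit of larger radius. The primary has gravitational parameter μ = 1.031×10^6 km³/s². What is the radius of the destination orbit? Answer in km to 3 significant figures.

Transfer time t = 24.5 hours = 88200 s, and t = π√(a_t³/μ).
So a_t = (μ t²/π²)^(1/3) = (1.031×10^6 × (88200)² / π²)^(1/3) = 93318 km.
Since a_t = (r₁ + r₂)/2, r₂ = 2a_t − r₁ = 2×93318 − 26700 = 1.59936×10^5 km.

r₂ = 1.60×10^5 km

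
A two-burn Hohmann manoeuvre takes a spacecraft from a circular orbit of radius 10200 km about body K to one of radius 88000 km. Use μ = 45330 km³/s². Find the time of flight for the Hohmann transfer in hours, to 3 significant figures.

t = 44.6 hours

The Hohmann ellipse has a_t = (r₁ + r₂)/2 = 49100 km.
Half the transfer-orbit period gives t = π√(a_t³/μ) = 1.605×10^5 s.
Converting: 1.605×10^5 s ÷ 3600 s/hour = 44.6 hours.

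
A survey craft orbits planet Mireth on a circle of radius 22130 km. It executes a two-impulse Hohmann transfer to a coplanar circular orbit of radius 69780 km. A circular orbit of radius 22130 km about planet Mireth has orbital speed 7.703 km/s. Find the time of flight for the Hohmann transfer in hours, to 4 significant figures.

t = 7.502 hours

From the circular-orbit relation v² = μ/r at r = 22130 km: μ = v²r = (7.703)² × 22130 = 1.31311×10^6 km³/s².
Transfer-ellipse semi-major axis a_t = (r₁ + r₂)/2 = (22130 + 69780)/2 = 45955 km.
Transfer time t = π√(a_t³/μ) = π√((45955)³ / 1.31311×10^6) = 27008 s.
Converting: 27008 s ÷ 3600 s/hour = 7.502 hours.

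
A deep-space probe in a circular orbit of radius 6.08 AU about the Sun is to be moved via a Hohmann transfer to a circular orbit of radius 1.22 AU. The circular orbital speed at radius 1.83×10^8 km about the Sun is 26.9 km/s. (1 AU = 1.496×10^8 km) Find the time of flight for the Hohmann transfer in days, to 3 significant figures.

t = 1270 days

From the circular-orbit relation v² = μ/r at r = 1.83×10^8 km: μ = v²r = (26.9)² × 1.83×10^8 = 1.32421×10^11 km³/s².
In km: r₁ = 6.08 × 1.496×10^8 = 9.09568×10^8 km; r₂ = 1.22 × 1.496×10^8 = 1.82512×10^8 km.
Transfer-ellipse semi-major axis a_t = (r₁ + r₂)/2 = (9.09568×10^8 + 1.82512×10^8)/2 = 5.4604×10^8 km.
Transfer time t = π√(a_t³/μ) = π√((5.4604×10^8)³ / 1.32421×10^11) = 1.10156×10^8 s.
Converting: 1.10156×10^8 s ÷ 86400 s/day = 1270 days.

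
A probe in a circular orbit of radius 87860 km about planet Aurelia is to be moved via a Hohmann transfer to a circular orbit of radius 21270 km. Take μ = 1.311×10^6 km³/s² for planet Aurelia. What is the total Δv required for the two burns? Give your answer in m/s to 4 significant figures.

Transfer-ellipse semi-major axis a_t = (r₁ + r₂)/2 = (87860 + 21270)/2 = 54565 km.
Circular speed at r₁: v₁ = √(μ/r₁) = √(1.311×10^6/87860) = 3.863 km/s.
Transfer-orbit speed at r₁ (vis-viva equation): v_a = √[μ(2/r₁ − 1/a_t)] = 2.412 km/s.
First burn Δv₁ = |v_a − v₁| = 1.451 km/s.
At r₂, v₂ = √(μ/r₂) = 7.851 km/s.
Transfer-orbit speed at r₂: v_p = √[μ(2/r₂ − 1/a_t)] = 9.962 km/s.
Second burn Δv₂ = |v₂ − v_p| = 2.111 km/s.
Δv = Δv₁ + Δv₂ = 1.451 + 2.111 = 3.562 km/s.

Δv = 3562 m/s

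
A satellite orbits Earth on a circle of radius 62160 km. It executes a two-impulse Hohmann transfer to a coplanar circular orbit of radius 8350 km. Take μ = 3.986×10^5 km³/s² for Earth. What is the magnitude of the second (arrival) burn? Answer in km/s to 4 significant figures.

The Hohmann ellipse has a_t = (r₁ + r₂)/2 = 35255 km.
Circular speed at r = 8350 km: v_c = √(μ/r) = 6.909 km/s.
Transfer-orbit speed at the same r (vis-viva, a = a_t): v_t = √[μ(2/r − 1/a_t)] = 9.174 km/s.
Δv₂ = |v_t − v_c| = |9.174 − 6.909| = 2.265 km/s.

Δv₂ = 2.265 km/s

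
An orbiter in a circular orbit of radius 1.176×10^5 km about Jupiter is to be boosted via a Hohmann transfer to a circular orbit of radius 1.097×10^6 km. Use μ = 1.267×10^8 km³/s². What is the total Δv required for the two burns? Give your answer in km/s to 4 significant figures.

The Hohmann ellipse has a_t = (r₁ + r₂)/2 = 6.073×10^5 km.
Circular speed at r₁: v₁ = √(μ/r₁) = √(1.267×10^8/1.176×10^5) = 32.823 km/s.
On the transfer ellipse at r₁, vis-viva equation gives v_p = √[μ(2/r₁ − 1/a_t)] = 44.115 km/s.
First burn Δv₁ = |v_p − v₁| = 11.29 km/s.
At r₂, v₂ = √(μ/r₂) = 10.747 km/s.
Transfer-orbit speed at r₂: v_a = √[μ(2/r₂ − 1/a_t)] = 4.7292 km/s.
Second burn Δv₂ = |v₂ − v_a| = 6.018 km/s.
Total Δv = Δv₁ + Δv₂ = 17.31 km/s.

Δv = 17.31 km/s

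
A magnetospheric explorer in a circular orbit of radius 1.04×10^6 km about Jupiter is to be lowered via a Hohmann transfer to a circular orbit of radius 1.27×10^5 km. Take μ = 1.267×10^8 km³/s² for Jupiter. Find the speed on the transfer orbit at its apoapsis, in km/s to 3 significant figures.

v = 5.15 km/s

The Hohmann ellipse has a_t = (r₁ + r₂)/2 = 5.835×10^5 km.
At apoapsis, r = 1.040×10^6 km.
From the vis-viva equation, v = √[μ(2/r − 1/a_t)] = 5.149 km/s.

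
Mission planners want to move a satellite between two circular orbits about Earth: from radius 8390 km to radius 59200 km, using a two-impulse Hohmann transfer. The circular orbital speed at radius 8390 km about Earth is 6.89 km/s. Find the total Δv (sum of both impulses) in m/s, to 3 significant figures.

Δv = 3530 m/s

From the circular-orbit relation v² = μ/r at r = 8390 km: μ = v²r = (6.89)² × 8390 = 3.98291×10^5 km³/s².
The Hohmann ellipse has a_t = (r₁ + r₂)/2 = 33795 km.
At r₁ the circular-orbit speed is v₁ = √(μ/r₁) = 6.89000 km/s.
On the transfer ellipse at r₁, vis-viva gives v_p = √[μ(2/r₁ − 1/a_t)] = 9.11914 km/s.
First burn Δv₁ = |v_p − v₁| = 2.22914 km/s.
At r₂, v₂ = √(μ/r₂) = 2.59382 km/s.
Transfer-orbit speed at r₂: v_a = √[μ(2/r₂ − 1/a_t)] = 1.29239 km/s.
Second burn Δv₂ = |v₂ − v_a| = 1.30143 km/s.
Δv = Δv₁ + Δv₂ = 2.22914 + 1.30143 = 3.531 km/s.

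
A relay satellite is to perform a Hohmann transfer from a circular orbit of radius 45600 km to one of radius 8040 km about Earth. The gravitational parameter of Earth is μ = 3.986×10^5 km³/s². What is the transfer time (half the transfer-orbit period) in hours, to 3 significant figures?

Semi-major axis of the transfer orbit: a_t = (45600 + 8040)/2 = 26820 km.
Half the transfer-orbit period gives t = π√(a_t³/μ) = 21860 s.
Converting: 21860 s ÷ 3600 s/hour = 6.07 hours.

t = 6.07 hours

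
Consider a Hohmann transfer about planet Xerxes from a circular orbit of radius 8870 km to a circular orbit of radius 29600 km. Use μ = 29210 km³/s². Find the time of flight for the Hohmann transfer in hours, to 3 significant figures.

Transfer-ellipse semi-major axis a_t = (r₁ + r₂)/2 = (8870 + 29600)/2 = 19235 km.
By Kepler's third law the transfer-orbit period is T = 2π√(a_t³/μ), so t = T/2 = 49040 s.
Converting: 49040 s ÷ 3600 s/hour = 13.6 hours.

t = 13.6 hours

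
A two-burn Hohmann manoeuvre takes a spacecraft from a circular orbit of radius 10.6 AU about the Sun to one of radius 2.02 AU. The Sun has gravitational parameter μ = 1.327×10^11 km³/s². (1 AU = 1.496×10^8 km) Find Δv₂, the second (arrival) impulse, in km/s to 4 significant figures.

In km: r₁ = 10.6 × 1.496×10^8 = 1.58576×10^9 km; r₂ = 2.02 × 1.496×10^8 = 3.02192×10^8 km.
The Hohmann ellipse has a_t = (r₁ + r₂)/2 = 9.43976×10^8 km.
On the circular orbit at r = 3.02192×10^8 km, v_c = √(μ/r) = 20.955 km/s.
Vis-viva on the transfer ellipse at r = 3.02192×10^8 km gives v_t = √[μ(2/r − 1/a_t)] = 27.160 km/s.
Δv₂ = |v_t − v_c| = |27.160 − 20.955| = 6.205 km/s.

Δv₂ = 6.205 km/s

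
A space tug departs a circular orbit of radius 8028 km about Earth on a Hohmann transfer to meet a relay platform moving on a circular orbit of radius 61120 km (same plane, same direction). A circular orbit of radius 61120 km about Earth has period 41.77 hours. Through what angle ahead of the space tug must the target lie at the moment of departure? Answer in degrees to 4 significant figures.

φ = 103.4°

From Kepler's third law T² = 4π²r³/μ at r = 61120 km, T = 41.77 hours = 41.77 × 3600 s = 1.50372×10^5 s: μ = 4π²r³/T² = 3.98635×10^5 km³/s².
Transfer-ellipse semi-major axis a_t = (r₁ + r₂)/2 = (8028 + 61120)/2 = 34574 km.
The half-period of the transfer ellipse is t = π√(a_t³/μ) = 31988 s.
Target angular speed ω₂ = √(μ/r₂³) = 4.1784×10^-5 rad/s.
Angle swept by the target during transfer: ω₂·t = 1.3366 rad = 76.58°.
The space tug traverses 180° on the transfer ellipse, so the target must lead by 180° − 76.58° = 103.4°.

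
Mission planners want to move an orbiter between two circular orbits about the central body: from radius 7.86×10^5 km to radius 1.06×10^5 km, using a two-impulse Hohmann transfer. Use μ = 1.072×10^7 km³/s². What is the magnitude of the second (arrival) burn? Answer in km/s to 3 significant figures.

Semi-major axis of the transfer orbit: a_t = (7.860×10^5 + 1.060×10^5)/2 = 4.460×10^5 km.
On the circular orbit at r = 1.060×10^5 km, v_c = √(μ/r) = 10.056 km/s.
Vis-viva on the transfer ellipse at r = 1.060×10^5 km gives v_t = √[μ(2/r − 1/a_t)] = 13.350 km/s.
Δv₂ = |v_t − v_c| = |13.350 − 10.056| = 3.294 km/s.

Δv₂ = 3.29 km/s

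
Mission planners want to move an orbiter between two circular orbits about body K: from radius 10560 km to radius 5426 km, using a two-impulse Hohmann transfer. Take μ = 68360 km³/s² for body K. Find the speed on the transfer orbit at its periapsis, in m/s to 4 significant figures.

Semi-major axis of the transfer orbit: a_t = (10560 + 5426)/2 = 7993 km.
The periapsis of the transfer ellipse is at r = 5426 km.
From the vis-viva equation, v = √[μ(2/r − 1/a_t)] = 4.080 km/s.

v = 4080 m/s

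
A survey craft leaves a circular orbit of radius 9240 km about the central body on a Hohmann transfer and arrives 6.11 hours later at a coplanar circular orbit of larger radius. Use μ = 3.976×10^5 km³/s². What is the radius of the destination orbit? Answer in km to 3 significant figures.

r₂ = 44600 km

Transfer time t = 6.11 hours = 21996 s, and t = π√(a_t³/μ).
So a_t = (μ t²/π²)^(1/3) = (3.976×10^5 × (21996)² / π²)^(1/3) = 26912 km.
Since a_t = (r₁ + r₂)/2, r₂ = 2a_t − r₁ = 2×26912 − 9240 = 44584 km.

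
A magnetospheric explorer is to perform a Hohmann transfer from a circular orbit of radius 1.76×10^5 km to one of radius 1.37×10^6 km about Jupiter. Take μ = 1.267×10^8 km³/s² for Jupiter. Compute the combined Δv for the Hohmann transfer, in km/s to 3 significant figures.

Δv = 13.9 km/s

Semi-major axis of the transfer orbit: a_t = (1.760×10^5 + 1.370×10^6)/2 = 7.730×10^5 km.
At r₁ the circular-orbit speed is v₁ = √(μ/r₁) = 26.8307 km/s.
Transfer-orbit speed at r₁ (v² = μ(2/r − 1/a)): v_p = √[μ(2/r₁ − 1/a_t)] = 35.7193 km/s.
First burn Δv₁ = |v_p − v₁| = 8.889 km/s.
At r₂, v₂ = √(μ/r₂) = 9.617 km/s.
Transfer-orbit speed at r₂: v_a = √[μ(2/r₂ − 1/a_t)] = 4.589 km/s.
Second burn Δv₂ = |v₂ − v_a| = 5.028 km/s.
Total Δv = Δv₁ + Δv₂ = 13.92 km/s.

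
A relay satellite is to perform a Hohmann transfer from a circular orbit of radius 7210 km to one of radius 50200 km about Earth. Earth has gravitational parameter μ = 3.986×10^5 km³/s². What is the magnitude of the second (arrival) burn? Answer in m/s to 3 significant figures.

Δv₂ = 1410 m/s

The Hohmann ellipse has a_t = (r₁ + r₂)/2 = 28705 km.
Circular speed at r = 50200 km: v_c = √(μ/r) = 2.818 km/s.
Vis-viva on the transfer ellipse at r = 50200 km gives v_t = √[μ(2/r − 1/a_t)] = 1.412 km/s.
Δv₂ = |v_t − v_c| = |1.412 − 2.818| = 1.406 km/s.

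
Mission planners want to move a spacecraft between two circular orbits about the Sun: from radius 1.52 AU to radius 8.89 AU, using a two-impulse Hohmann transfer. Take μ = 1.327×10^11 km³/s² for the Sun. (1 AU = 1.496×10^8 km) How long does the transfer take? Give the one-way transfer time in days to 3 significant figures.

In km: r₁ = 1.52 × 1.496×10^8 = 2.27392×10^8 km; r₂ = 8.89 × 1.496×10^8 = 1.329944×10^9 km.
Transfer-ellipse semi-major axis a_t = (r₁ + r₂)/2 = (2.27392×10^8 + 1.329944×10^9)/2 = 7.78668×10^8 km.
Half the transfer-orbit period gives t = π√(a_t³/μ) = 1.874×10^8 s.
Converting: 1.874×10^8 s ÷ 86400 s/day = 2170 days.

t = 2170 days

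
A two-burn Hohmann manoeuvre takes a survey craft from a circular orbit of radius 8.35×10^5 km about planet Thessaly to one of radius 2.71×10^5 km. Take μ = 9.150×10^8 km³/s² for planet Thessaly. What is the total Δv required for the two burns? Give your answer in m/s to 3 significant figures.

Δv = 23200 m/s

Semi-major axis of the transfer orbit: a_t = (8.350×10^5 + 2.710×10^5)/2 = 5.530×10^5 km.
Circular speed at r₁: v₁ = √(μ/r₁) = √(9.150×10^8/8.350×10^5) = 33.10 km/s.
Transfer-orbit speed at r₁ (vis-viva): v_a = √[μ(2/r₁ − 1/a_t)] = 23.17 km/s.
First burn Δv₁ = |v_a − v₁| = 9.930 km/s.
At r₂, v₂ = √(μ/r₂) = 58.11 km/s.
Transfer-orbit speed at r₂: v_p = √[μ(2/r₂ − 1/a_t)] = 71.40 km/s.
Second burn Δv₂ = |v₂ − v_p| = 13.29 km/s.
Total Δv = Δv₁ + Δv₂ = 23.22 km/s.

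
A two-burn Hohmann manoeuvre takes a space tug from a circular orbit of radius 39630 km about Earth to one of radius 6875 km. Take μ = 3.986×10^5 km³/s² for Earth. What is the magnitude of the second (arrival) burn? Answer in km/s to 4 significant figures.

Δv₂ = 2.326 km/s

The Hohmann ellipse has a_t = (r₁ + r₂)/2 = 23252.5 km.
On the circular orbit at r = 6875 km, v_c = √(μ/r) = 7.6143 km/s.
Transfer-orbit speed at the same r (vis-viva, a = a_t): v_t = √[μ(2/r − 1/a_t)] = 9.9405 km/s.
Δv₂ = |v_t − v_c| = |9.9405 − 7.6143| = 2.326 km/s.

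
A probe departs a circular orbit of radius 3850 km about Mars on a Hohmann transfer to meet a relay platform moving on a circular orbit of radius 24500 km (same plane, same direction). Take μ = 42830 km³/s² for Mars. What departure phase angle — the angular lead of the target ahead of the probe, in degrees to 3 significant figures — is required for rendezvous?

φ = 101°

Transfer-ellipse semi-major axis a_t = (r₁ + r₂)/2 = (3850 + 24500)/2 = 14175 km.
Transfer time t = π√(a_t³/μ) = 25619 s.
The target's mean motion on its circular orbit is ω₂ = √(μ/r₂³) = 5.3967×10^-5 rad/s.
Angle swept by the target during transfer: ω₂·t = 1.3826 rad = 79.22°.
The probe traverses 180° on the transfer ellipse, so the target must lead by 180° − 79.22° = 101°.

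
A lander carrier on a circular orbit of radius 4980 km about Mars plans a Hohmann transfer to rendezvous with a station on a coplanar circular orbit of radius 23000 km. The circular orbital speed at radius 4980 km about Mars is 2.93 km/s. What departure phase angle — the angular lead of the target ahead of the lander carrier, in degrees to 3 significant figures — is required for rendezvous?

From the circular-orbit relation v² = μ/r at r = 4980 km: μ = v²r = (2.93)² × 4980 = 42752.8 km³/s².
Semi-major axis of the transfer orbit: a_t = (4980 + 23000)/2 = 13990 km.
Transfer time t = π√(a_t³/μ) = 25140 s.
The target's mean motion on its circular orbit is ω₂ = √(μ/r₂³) = 5.928×10^-5 rad/s.
Angle swept by the target during transfer: ω₂·t = 1.4903 rad = 85.39°.
The lander carrier traverses 180° on the transfer ellipse, so the target must lead by 180° − 85.39° = 94.6°.

φ = 94.6°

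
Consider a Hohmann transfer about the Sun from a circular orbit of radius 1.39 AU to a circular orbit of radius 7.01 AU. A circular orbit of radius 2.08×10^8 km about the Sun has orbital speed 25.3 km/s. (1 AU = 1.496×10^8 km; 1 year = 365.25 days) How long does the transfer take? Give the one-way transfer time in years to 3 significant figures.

t = 4.30 years

From the circular-orbit relation v² = μ/r at r = 2.08×10^8 km: μ = v²r = (25.3)² × 2.08×10^8 = 1.33139×10^11 km³/s².
In km: r₁ = 1.39 × 1.496×10^8 = 2.07944×10^8 km; r₂ = 7.01 × 1.496×10^8 = 1.048696×10^9 km.
Transfer-ellipse semi-major axis a_t = (r₁ + r₂)/2 = (2.07944×10^8 + 1.048696×10^9)/2 = 6.2832×10^8 km.
By Kepler's third law the transfer-orbit period is T = 2π√(a_t³/μ), so t = T/2 = 1.356×10^8 s.
Converting: 1.356×10^8 s ÷ 3.15576×10^7 s/year (365.25 × 86400) = 4.30 years.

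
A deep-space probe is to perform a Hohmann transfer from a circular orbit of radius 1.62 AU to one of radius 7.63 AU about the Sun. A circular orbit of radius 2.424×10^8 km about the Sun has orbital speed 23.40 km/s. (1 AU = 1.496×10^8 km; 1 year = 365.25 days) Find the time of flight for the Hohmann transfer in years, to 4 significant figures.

From the circular-orbit relation v² = μ/r at r = 2.424×10^8 km: μ = v²r = (23.40)² × 2.424×10^8 = 1.32729×10^11 km³/s².
In km: r₁ = 1.62 × 1.496×10^8 = 2.42352×10^8 km; r₂ = 7.63 × 1.496×10^8 = 1.141448×10^9 km.
Semi-major axis of the transfer orbit: a_t = (2.42352×10^8 + 1.141448×10^9)/2 = 6.919×10^8 km.
Half the transfer-orbit period gives t = π√(a_t³/μ) = 1.5694×10^8 s.
Converting: 1.5694×10^8 s ÷ 3.15576×10^7 s/year (365.25 × 86400) = 4.973 years.

t = 4.973 years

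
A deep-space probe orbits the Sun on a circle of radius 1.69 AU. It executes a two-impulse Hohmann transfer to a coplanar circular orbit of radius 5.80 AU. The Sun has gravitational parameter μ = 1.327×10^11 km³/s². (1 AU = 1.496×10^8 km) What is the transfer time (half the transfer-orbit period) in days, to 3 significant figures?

t = 1320 days

In km: r₁ = 1.69 × 1.496×10^8 = 2.52824×10^8 km; r₂ = 5.80 × 1.496×10^8 = 8.6768×10^8 km.
Transfer-ellipse semi-major axis a_t = (r₁ + r₂)/2 = (2.52824×10^8 + 8.6768×10^8)/2 = 5.60252×10^8 km.
Transfer time t = π√(a_t³/μ) = π√((5.60252×10^8)³ / 1.327×10^11) = 1.144×10^8 s.
Converting: 1.144×10^8 s ÷ 86400 s/day = 1320 days.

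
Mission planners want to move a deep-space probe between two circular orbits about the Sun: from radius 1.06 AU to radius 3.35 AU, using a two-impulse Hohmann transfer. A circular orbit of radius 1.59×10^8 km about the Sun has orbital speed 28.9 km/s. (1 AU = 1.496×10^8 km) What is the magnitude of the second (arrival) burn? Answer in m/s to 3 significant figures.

Δv₂ = 4990 m/s

From the circular-orbit relation v² = μ/r at r = 1.59×10^8 km: μ = v²r = (28.9)² × 1.59×10^8 = 1.32798×10^11 km³/s².
In km: r₁ = 1.06 × 1.496×10^8 = 1.58576×10^8 km; r₂ = 3.35 × 1.496×10^8 = 5.0116×10^8 km.
Transfer-ellipse semi-major axis a_t = (r₁ + r₂)/2 = (1.58576×10^8 + 5.0116×10^8)/2 = 3.29868×10^8 km.
On the circular orbit at r = 5.0116×10^8 km, v_c = √(μ/r) = 16.278 km/s.
Vis-viva on the transfer ellipse at r = 5.0116×10^8 km gives v_t = √[μ(2/r − 1/a_t)] = 11.286 km/s.
Δv₂ = |v_t − v_c| = |11.286 − 16.278| = 4.992 km/s.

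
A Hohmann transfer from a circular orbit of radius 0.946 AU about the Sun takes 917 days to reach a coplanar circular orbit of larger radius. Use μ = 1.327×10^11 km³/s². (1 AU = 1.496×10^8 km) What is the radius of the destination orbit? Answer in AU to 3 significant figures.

r₂ = 4.92 AU

In km: r₁ = 0.946 × 1.496×10^8 = 1.415216×10^8 km.
Transfer time t = 917 days = 7.92288×10^7 s, and t = π√(a_t³/μ).
So a_t = (μ t²/π²)^(1/3) = (1.327×10^11 × (7.92288×10^7)² / π²)^(1/3) = 4.3864×10^8 km.
Since a_t = (r₁ + r₂)/2, r₂ = 2a_t − r₁ = 2×4.3864×10^8 − 1.415216×10^8 = 7.357584×10^8 km.
In AU: r₂ = 7.357584×10^8 / 1.496×10^8 = 4.92 AU.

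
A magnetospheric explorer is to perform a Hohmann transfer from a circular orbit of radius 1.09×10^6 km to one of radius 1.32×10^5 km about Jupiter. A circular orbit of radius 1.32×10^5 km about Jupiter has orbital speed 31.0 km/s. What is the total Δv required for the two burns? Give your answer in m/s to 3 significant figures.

Δv = 16200 m/s

From the circular-orbit relation v² = μ/r at r = 1.32×10^5 km: μ = v²r = (31.0)² × 1.32×10^5 = 1.26852×10^8 km³/s².
The Hohmann ellipse has a_t = (r₁ + r₂)/2 = 6.110×10^5 km.
Circular speed at r₁: v₁ = √(μ/r₁) = √(1.26852×10^8/1.090×10^6) = 10.788 km/s.
On the transfer ellipse at r₁, vis-viva equation gives v_a = √[μ(2/r₁ − 1/a_t)] = 5.0142 km/s.
First burn Δv₁ = |v_a − v₁| = 5.774 km/s.
Circular speed at r₂: v₂ = √(μ/r₂) = 31.00 km/s.
Transfer-orbit speed at r₂: v_p = √[μ(2/r₂ − 1/a_t)] = 41.41 km/s.
Second burn Δv₂ = |v₂ − v_p| = 10.41 km/s.
Δv = Δv₁ + Δv₂ = 5.774 + 10.41 = 16.18 km/s.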